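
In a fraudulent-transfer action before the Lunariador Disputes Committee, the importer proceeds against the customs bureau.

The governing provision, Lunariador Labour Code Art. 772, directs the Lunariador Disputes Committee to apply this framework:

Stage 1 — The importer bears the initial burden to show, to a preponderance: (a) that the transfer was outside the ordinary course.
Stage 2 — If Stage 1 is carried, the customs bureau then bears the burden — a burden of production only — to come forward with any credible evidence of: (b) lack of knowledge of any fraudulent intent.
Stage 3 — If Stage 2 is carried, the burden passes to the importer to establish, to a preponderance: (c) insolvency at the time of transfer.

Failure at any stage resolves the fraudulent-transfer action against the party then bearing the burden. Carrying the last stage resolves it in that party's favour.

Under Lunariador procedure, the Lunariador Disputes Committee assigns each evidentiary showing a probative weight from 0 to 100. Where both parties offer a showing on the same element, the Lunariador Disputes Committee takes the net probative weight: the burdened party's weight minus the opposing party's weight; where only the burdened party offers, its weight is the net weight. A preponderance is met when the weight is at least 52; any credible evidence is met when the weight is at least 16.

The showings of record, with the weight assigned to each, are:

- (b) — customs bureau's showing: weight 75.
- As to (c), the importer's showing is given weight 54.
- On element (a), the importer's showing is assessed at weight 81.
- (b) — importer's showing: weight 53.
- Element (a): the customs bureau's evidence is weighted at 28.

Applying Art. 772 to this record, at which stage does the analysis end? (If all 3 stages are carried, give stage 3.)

Stage 1 — burden on importer; standard: a preponderance (weight is at least 52).
    (a): 81 − 28 = 53 ≥ 52 [met]
  Stage 1 is satisfied; the onus moves to the customs bureau.
Stage 2 — burden on customs bureau; standard: any credible evidence (weight is at least 16).
    (b): 75 − 53 = 22 ≥ 16 [met]
  Stage 2 carried; the burden shifts to the importer.
Stage 3 — burden on importer; standard: a preponderance (weight is at least 52).
    (c): 54 ≥ 52 [met]
  The importer carries the last stage.
With every stage satisfied, the importer prevails.

stage 3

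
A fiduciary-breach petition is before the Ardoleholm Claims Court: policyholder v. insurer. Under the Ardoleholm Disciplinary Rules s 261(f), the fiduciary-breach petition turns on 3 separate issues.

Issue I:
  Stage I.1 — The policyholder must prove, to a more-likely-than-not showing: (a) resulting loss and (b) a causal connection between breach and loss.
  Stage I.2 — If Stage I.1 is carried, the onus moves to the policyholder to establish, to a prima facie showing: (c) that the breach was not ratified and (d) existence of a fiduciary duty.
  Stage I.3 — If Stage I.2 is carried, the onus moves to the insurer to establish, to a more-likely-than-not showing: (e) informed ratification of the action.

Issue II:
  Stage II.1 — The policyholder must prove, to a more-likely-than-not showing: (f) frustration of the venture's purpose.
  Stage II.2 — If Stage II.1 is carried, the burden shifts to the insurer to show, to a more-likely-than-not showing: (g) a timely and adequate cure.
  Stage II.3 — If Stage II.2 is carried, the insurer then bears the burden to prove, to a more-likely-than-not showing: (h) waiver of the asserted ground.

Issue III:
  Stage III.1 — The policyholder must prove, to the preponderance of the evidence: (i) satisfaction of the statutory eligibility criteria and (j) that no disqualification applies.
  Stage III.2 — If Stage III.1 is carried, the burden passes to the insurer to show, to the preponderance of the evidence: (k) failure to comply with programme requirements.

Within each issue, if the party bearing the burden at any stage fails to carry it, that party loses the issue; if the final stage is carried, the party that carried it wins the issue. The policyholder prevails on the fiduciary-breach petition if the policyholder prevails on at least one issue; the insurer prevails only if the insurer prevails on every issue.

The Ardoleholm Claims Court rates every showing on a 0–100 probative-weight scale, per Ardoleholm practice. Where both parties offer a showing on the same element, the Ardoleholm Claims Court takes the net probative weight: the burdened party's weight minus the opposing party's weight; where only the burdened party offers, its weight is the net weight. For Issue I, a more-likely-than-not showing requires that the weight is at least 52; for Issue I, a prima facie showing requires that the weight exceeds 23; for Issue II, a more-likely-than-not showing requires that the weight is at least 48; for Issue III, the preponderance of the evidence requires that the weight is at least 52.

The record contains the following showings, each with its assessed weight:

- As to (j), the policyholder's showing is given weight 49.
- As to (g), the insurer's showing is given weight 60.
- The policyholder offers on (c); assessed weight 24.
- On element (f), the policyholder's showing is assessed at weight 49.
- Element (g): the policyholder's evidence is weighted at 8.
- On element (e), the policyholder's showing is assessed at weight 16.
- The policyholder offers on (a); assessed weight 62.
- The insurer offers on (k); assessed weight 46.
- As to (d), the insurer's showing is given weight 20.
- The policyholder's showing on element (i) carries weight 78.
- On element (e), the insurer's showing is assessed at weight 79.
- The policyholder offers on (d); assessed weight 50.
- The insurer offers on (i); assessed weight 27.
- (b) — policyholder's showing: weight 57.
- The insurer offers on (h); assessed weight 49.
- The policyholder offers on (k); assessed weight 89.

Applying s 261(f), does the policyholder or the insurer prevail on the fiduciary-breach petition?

insurer

— Issue I —
Stage I.1 — burden on policyholder; standard: a more-likely-than-not showing (weight is at least 52).
    (a): 62 ≥ 52 [met]
    (b): 57 ≥ 52 [met]
  Stage I.1 carried; the burden remains with the policyholder.
Stage I.2 — burden on policyholder; standard: a prima facie showing (weight exceeds 23).
    (c): 24 > 23 [met]
    (d): 50 − 20 = 30 > 23 [met]
  All elements met. The burden passes to the insurer.
Stage I.3 — burden on insurer; standard: a more-likely-than-not showing (weight is at least 52).
    (e): 79 − 16 = 63 ≥ 52 [met]
  Stage I.3 carried; the final stage is satisfied.
With every stage satisfied, the insurer prevails on this issue.
— Issue II —
At Stage II.1 the policyholder must meet a more-likely-than-not showing (weight is at least 48): on (f) the weight is 49, ≥ 48, so (f) meets the standard.
  Stage II.1 is satisfied; the onus moves to the insurer.
At Stage II.2 the insurer must meet a more-likely-than-not showing (weight is at least 48): on (g) the weight is 60 less the opposing 8 gives net 52, ≥ 48, so (g) meets the standard.
  Stage II.2 carried; the burden remains with the insurer.
At Stage II.3 the insurer must meet a more-likely-than-not showing (weight is at least 48): on (h) the weight is 49, which does reach 48, so (h) meets the standard.
  Stage II.3 carried; the final stage is satisfied.
Every stage carried; the insurer prevails on this issue.
— Issue III —
At Stage III.1 the policyholder must meet the preponderance of the evidence (weight is at least 52): on (i) the weight is 78 less the opposing 27 gives net 51, < 52, so (i) does not meet the standard; on (j) the weight is 49, which does not reach 52, so (j) does not meet the standard.
  Not every element is met, so the policyholder fails to carry Stage III.1.
The analysis ends at Stage III.1; the insurer prevails on this issue.
Per-issue: Issue I → insurer; Issue II → insurer; Issue III → insurer. The policyholder must prevail on at least one issue; overall, the insurer prevails.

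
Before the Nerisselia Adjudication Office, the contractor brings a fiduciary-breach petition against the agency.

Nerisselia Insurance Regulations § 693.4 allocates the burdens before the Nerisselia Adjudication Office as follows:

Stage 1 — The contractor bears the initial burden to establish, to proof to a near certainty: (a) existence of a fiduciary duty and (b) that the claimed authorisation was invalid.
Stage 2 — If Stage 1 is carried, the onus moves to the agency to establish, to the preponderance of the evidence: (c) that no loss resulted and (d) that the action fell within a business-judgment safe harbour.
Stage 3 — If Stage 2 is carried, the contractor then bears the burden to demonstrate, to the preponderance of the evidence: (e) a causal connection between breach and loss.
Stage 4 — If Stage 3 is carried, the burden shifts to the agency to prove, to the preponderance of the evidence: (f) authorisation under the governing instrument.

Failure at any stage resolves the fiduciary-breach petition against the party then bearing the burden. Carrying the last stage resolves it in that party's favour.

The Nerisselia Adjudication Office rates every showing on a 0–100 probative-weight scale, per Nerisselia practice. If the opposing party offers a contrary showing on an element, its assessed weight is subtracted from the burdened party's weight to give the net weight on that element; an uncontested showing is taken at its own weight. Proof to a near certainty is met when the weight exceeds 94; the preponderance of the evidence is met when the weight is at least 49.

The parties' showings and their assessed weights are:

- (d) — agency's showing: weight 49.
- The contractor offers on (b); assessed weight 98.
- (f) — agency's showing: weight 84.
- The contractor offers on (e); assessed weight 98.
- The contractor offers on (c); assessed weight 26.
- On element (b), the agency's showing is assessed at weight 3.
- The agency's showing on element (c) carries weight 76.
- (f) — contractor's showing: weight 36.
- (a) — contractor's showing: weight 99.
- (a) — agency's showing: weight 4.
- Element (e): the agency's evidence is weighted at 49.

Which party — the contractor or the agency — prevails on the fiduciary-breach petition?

contractor

At Stage 1 the contractor must meet proof to a near certainty (weight exceeds 94): on (a) the weight is 99 less the opposing 4 gives net 95, which does exceed 94, so (a) meets the standard; on (b) the weight is 98 less the opposing 3 gives net 95, which does exceed 94, so (b) meets the standard.
  The contractor carries Stage 1; the agency now bears the burden.
At Stage 2 the agency must meet the preponderance of the evidence (weight is at least 49): on (c) the weight is 76 less the opposing 26 gives net 50, ≥ 49, so (c) meets the standard; on (d) the weight is 49, ≥ 49, so (d) meets the standard.
  The agency carries Stage 2; the contractor now bears the burden.
At Stage 3 the contractor must meet the preponderance of the evidence (weight is at least 49): on (e) the weight is 98 less the opposing 49 gives net 49, ≥ 49, so (e) meets the standard.
  Stage 3 carried; the burden shifts to the agency.
At Stage 4 the agency must meet the preponderance of the evidence (weight is at least 49): on (f) the weight is 84 less the opposing 36 gives net 48, < 49, so (f) does not meet the standard.
  Not every element is met, so the agency fails to carry Stage 4.
So the contractor prevails.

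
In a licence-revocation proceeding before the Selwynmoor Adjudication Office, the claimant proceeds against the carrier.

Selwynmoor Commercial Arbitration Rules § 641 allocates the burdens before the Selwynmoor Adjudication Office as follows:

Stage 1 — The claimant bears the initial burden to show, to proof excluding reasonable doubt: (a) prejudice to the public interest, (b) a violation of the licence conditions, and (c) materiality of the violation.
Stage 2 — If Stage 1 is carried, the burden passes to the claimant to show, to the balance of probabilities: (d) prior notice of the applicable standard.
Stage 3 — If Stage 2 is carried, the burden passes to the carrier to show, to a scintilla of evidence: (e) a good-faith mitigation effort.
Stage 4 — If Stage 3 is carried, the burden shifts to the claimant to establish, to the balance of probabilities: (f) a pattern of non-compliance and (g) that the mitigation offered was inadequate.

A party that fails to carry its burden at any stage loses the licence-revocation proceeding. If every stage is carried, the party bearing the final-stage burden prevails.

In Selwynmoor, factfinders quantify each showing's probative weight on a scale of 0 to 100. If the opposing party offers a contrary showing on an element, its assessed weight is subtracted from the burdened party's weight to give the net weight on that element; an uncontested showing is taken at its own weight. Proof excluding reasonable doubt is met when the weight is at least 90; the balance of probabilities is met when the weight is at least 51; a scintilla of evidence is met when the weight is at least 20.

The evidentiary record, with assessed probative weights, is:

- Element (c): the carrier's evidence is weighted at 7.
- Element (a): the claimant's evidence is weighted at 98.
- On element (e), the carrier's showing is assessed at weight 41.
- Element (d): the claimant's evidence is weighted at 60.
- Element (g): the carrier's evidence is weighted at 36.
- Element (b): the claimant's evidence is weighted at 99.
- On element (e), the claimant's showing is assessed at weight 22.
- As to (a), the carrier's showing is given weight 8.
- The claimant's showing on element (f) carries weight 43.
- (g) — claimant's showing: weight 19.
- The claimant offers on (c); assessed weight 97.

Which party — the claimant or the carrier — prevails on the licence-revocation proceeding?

Stage 1 — burden on claimant; standard: proof excluding reasonable doubt (weight is at least 90).
    (a): 98 − 8 = 90 ≥ 90 [met]
    (b): 99 ≥ 90 [met]
    (c): 97 − 7 = 90 ≥ 90 [met]
  All elements met. The claimant retains the burden for Stage 2.
Stage 2 — burden on claimant; standard: the balance of probabilities (weight is at least 51).
    (d): 60 ≥ 51 [met]
  All elements met. The burden passes to the carrier.
Stage 3 — burden on carrier; standard: a scintilla of evidence (weight is at least 20).
    (e): 41 − 22 = 19 < 20 [not met]
  Not every element is met, so the carrier fails to carry Stage 3.
The analysis ends at Stage 3; the claimant prevails.

claimant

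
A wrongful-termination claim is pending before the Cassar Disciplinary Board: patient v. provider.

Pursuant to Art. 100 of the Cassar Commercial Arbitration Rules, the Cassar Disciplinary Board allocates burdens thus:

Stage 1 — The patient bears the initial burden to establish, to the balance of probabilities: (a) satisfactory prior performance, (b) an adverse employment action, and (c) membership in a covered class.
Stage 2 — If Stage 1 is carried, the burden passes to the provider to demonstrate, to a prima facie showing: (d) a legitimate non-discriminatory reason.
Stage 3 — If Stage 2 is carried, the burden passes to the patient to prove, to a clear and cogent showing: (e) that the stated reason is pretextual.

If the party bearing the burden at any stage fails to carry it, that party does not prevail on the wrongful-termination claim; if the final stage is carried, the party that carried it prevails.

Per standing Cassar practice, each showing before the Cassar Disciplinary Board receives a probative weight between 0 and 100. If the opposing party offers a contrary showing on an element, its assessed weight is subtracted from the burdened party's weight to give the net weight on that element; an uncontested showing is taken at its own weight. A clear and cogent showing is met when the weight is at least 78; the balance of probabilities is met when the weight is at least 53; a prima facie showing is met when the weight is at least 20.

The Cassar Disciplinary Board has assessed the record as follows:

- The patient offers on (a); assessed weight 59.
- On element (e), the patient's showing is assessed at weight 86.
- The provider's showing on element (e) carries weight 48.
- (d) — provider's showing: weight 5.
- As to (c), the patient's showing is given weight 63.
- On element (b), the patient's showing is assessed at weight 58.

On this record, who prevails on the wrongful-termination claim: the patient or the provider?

Stage 1 (patient, the balance of probabilities, weight is at least 53): (a) 59 ≥ 53 — meets; (b) 58 ≥ 53 — meets; (c) 63 ≥ 53 — meets.
  All elements met. The burden passes to the provider.
Stage 2 (provider, a prima facie showing, weight is at least 20): (d) 5 < 20 — fails.
  The provider does not carry Stage 2.
The patient prevails.

patient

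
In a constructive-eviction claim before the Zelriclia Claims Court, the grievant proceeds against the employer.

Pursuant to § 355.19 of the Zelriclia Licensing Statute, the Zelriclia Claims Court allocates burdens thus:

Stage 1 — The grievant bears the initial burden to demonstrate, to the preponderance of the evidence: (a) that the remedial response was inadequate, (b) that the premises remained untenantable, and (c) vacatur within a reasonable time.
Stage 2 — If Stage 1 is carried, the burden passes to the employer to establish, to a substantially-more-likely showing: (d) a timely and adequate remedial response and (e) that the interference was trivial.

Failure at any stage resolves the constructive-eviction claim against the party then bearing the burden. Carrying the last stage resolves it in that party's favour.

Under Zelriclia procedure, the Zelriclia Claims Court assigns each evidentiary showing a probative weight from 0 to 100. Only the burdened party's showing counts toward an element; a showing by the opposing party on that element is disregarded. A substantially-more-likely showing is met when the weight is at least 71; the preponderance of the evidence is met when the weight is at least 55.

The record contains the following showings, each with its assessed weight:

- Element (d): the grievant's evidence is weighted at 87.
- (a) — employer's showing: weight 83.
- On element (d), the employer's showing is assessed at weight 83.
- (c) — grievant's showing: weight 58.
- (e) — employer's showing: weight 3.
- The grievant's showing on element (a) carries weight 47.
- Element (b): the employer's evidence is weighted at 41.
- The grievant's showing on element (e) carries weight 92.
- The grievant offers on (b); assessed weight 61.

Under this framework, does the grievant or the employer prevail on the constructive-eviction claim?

employer

Stage 1 (grievant, the preponderance of the evidence, weight is at least 55): (a) 47 (employer's 83 disregarded) < 55 — fails; (b) 61 (employer's 41 disregarded) ≥ 55 — meets; (c) 58 ≥ 55 — meets.
  The grievant does not carry Stage 1.
The employer prevails.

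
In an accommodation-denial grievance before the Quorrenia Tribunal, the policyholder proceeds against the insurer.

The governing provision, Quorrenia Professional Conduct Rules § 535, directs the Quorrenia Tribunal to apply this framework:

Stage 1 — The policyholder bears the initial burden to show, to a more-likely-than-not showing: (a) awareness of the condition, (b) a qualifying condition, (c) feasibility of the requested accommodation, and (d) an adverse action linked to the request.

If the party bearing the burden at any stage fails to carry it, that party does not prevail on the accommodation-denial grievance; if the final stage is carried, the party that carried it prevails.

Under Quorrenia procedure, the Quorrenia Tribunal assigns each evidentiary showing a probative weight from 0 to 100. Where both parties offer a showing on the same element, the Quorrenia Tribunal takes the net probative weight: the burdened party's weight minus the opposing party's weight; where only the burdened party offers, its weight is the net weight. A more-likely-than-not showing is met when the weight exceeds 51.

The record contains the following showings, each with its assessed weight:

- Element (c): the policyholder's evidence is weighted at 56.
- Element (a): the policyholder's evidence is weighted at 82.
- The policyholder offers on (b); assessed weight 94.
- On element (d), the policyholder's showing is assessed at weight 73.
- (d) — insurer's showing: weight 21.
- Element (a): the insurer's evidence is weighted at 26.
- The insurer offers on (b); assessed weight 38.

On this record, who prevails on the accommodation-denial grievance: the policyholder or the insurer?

policyholder

At Stage 1 the policyholder must meet a more-likely-than-not showing (weight exceeds 51): on (a) the weight is 82 less the opposing 26 gives net 56, which does exceed 51, so (a) meets the standard; on (b) the weight is 94 less the opposing 38 gives net 56, which does exceed 51, so (b) meets the standard; on (c) the weight is 56, which does exceed 51, so (c) meets the standard; on (d) the weight is 73 less the opposing 21 gives net 52, which does exceed 51, so (d) meets the standard.
  The policyholder carries the last stage.
With every stage satisfied, the policyholder prevails.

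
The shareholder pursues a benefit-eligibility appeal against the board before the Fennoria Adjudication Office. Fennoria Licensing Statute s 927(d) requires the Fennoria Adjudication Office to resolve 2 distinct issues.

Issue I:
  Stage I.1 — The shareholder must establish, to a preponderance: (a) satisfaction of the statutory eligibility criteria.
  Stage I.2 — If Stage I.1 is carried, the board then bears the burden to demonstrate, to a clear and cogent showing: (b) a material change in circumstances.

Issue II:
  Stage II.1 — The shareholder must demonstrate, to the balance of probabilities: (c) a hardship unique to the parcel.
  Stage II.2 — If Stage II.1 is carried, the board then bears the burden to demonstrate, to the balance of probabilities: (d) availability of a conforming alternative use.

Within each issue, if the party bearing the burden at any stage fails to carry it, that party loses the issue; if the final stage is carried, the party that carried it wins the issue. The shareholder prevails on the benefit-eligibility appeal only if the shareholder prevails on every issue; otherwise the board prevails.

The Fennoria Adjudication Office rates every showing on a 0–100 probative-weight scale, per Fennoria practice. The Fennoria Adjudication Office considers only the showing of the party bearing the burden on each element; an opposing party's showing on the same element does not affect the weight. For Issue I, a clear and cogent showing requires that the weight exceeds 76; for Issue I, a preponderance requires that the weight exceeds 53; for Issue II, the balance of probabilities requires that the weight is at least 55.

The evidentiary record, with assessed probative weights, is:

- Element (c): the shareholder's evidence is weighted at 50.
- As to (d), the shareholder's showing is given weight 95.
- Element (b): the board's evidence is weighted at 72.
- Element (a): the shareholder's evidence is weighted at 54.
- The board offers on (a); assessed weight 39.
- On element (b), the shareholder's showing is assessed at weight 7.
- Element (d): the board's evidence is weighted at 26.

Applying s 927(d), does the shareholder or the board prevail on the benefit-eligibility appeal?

— Issue I —
At Stage I.1 the shareholder must meet a preponderance (weight exceeds 53): on (a) the weight is 54 (the board's 39 is given no effect), > 53, so (a) meets the standard.
  The shareholder carries Stage I.1; the board now bears the burden.
At Stage I.2 the board must meet a clear and cogent showing (weight exceeds 76): on (b) the weight is 72 (the shareholder's 7 is given no effect), which does not exceed 76, so (b) does not meet the standard.
  Stage I.2 not carried; the board fails its burden.
So the shareholder prevails on this issue.
— Issue II —
Stage II.1 (shareholder, the balance of probabilities, weight is at least 55): (c) 50 < 55 — fails.
  The shareholder does not carry Stage II.1.
The analysis ends at Stage II.1; the board prevails on this issue.
Per-issue: Issue I → shareholder; Issue II → board. The shareholder must prevail on every issue; overall, the board prevails.

board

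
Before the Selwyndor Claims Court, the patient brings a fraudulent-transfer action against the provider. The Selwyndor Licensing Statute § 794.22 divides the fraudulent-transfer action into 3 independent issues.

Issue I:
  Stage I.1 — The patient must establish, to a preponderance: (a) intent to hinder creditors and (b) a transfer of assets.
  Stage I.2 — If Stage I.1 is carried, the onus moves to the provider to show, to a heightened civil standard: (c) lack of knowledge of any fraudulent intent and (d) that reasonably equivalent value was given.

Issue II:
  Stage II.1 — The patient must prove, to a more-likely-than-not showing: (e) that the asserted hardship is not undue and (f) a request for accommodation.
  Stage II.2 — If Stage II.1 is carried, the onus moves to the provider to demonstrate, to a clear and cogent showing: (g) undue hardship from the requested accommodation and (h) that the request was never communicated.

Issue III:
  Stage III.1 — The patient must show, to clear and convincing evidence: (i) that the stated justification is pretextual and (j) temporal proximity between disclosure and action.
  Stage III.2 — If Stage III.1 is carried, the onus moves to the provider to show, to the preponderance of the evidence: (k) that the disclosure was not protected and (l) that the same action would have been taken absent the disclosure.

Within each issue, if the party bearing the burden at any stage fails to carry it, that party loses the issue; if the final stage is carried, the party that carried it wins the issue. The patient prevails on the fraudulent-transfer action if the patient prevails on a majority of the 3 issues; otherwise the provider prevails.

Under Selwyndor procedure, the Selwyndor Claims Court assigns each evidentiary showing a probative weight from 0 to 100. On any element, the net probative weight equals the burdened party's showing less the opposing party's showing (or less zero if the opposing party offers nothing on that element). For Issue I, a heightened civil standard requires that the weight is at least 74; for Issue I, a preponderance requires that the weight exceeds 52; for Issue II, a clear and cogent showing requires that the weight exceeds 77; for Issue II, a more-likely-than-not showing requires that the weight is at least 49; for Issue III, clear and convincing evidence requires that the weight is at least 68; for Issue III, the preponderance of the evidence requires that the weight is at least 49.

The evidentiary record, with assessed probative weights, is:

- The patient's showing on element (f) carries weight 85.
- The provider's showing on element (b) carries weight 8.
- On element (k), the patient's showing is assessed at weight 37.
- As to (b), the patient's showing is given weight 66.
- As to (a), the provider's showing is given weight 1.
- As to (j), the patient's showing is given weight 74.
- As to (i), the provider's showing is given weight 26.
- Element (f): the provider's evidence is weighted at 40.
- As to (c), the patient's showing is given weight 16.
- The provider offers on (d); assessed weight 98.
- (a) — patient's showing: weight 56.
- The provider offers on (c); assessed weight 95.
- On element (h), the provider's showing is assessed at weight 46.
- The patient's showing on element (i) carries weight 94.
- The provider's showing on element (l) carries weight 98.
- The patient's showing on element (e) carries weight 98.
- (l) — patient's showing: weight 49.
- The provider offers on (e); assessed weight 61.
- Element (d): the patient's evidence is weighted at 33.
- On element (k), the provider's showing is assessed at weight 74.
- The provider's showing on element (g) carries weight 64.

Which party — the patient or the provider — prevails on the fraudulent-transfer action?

patient

— Issue I —
At Stage I.1 the patient must meet a preponderance (weight exceeds 52): on (a) the weight is 56 less the opposing 1 gives net 55, which does exceed 52, so (a) meets the standard; on (b) the weight is 66 less the opposing 8 gives net 58, > 52, so (b) meets the standard.
  The patient carries Stage I.1; the provider now bears the burden.
At Stage I.2 the provider must meet a heightened civil standard (weight is at least 74): on (c) the weight is 95 less the opposing 16 gives net 79, ≥ 74, so (c) meets the standard; on (d) the weight is 98 less the opposing 33 gives net 65, which does not reach 74, so (d) does not meet the standard.
  Not every element is met, so the provider fails to carry Stage I.2.
The patient prevails on this issue.
— Issue II —
At Stage II.1 the patient must meet a more-likely-than-not showing (weight is at least 49): on (e) the weight is 98 less the opposing 61 gives net 37, which does not reach 49, so (e) does not meet the standard; on (f) the weight is 85 less the opposing 40 gives net 45, which does not reach 49, so (f) does not meet the standard.
  Stage II.1 not carried; the patient fails its burden.
The analysis ends at Stage II.1; the provider prevails on this issue.
— Issue III —
At Stage III.1 the patient must meet clear and convincing evidence (weight is at least 68): on (i) the weight is 94 less the opposing 26 gives net 68, ≥ 68, so (i) meets the standard; on (j) the weight is 74, ≥ 68, so (j) meets the standard.
  Stage III.1 carried; the burden shifts to the provider.
At Stage III.2 the provider must meet the preponderance of the evidence (weight is at least 49): on (k) the weight is 74 less the opposing 37 gives net 37, which does not reach 49, so (k) does not meet the standard; on (l) the weight is 98 less the opposing 49 gives net 49, ≥ 49, so (l) meets the standard.
  Not every element is met, so the provider fails to carry Stage III.2.
The analysis ends at Stage III.2; the patient prevails on this issue.
Per-issue: Issue I → patient; Issue II → provider; Issue III → patient. The patient must prevail on a majority of issues; overall, the patient prevails.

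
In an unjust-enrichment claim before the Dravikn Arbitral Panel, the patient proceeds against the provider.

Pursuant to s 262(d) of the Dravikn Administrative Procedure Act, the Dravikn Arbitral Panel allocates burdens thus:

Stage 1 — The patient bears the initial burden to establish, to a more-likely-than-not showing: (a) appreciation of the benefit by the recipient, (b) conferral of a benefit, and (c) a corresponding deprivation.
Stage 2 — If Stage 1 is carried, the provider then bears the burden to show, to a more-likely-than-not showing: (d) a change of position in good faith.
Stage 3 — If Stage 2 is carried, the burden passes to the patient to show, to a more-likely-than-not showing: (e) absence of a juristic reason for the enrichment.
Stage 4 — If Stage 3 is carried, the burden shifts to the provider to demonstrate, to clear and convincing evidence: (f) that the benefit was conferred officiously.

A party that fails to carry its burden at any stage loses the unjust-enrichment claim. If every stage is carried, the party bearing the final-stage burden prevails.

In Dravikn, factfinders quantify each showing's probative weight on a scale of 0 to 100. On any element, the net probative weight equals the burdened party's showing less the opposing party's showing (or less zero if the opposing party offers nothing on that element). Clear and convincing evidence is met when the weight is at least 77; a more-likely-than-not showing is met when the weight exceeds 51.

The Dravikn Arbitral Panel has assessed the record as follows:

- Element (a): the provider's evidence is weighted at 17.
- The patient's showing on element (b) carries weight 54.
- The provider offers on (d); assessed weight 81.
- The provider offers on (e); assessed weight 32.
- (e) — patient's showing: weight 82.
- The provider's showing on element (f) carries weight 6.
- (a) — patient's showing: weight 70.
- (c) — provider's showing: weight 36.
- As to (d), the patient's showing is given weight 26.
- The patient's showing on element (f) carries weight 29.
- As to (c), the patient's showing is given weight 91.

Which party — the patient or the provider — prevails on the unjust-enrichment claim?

provider

Stage 1 (patient, a more-likely-than-not showing, weight exceeds 51): (a) net 70−17=53 > 51 — meets; (b) 54 > 51 — meets; (c) net 91−36=55 > 51 — meets.
  All elements met. The burden passes to the provider.
Stage 2 (provider, a more-likely-than-not showing, weight exceeds 51): (d) net 81−26=55 > 51 — meets.
  All elements met. The burden passes to the patient.
Stage 3 (patient, a more-likely-than-not showing, weight exceeds 51): (e) net 82−32=50 ≤ 51 — fails.
  Not every element is met, so the patient fails to carry Stage 3.
The provider prevails.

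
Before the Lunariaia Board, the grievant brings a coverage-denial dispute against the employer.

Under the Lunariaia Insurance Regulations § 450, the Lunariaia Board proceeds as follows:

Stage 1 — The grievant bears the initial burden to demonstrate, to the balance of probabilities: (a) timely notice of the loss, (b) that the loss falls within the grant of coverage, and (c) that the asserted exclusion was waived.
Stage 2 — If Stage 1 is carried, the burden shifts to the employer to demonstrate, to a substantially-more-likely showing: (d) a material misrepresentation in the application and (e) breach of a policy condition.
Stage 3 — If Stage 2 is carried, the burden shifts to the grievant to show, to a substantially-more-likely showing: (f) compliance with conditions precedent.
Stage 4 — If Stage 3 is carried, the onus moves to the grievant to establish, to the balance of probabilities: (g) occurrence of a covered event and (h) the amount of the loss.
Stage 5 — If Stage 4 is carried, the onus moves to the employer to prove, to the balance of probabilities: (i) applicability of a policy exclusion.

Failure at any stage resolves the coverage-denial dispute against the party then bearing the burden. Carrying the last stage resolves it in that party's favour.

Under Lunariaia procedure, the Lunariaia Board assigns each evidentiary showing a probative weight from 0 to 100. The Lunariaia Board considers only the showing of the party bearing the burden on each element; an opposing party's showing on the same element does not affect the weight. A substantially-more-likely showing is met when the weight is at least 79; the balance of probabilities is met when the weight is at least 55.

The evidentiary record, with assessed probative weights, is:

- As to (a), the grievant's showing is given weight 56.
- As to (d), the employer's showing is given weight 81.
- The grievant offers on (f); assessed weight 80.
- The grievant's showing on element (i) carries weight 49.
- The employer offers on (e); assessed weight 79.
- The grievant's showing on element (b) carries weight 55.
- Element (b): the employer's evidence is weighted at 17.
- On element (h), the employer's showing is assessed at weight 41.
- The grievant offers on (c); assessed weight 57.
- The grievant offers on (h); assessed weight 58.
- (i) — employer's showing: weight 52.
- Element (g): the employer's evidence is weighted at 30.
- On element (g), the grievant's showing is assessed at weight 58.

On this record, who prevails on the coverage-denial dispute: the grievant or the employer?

grievant

Stage 1 — burden on grievant; standard: the balance of probabilities (weight is at least 55).
    (a): 56 ≥ 55 [met]
    (b): 55 (employer's 17 disregarded) ≥ 55 [met]
    (c): 57 ≥ 55 [met]
  All elements met. The burden passes to the employer.
Stage 2 — burden on employer; standard: a substantially-more-likely showing (weight is at least 79).
    (d): 81 ≥ 79 [met]
    (e): 79 ≥ 79 [met]
  The employer carries Stage 2; the grievant now bears the burden.
Stage 3 — burden on grievant; standard: a substantially-more-likely showing (weight is at least 79).
    (f): 80 ≥ 79 [met]
  Stage 3 is satisfied; the grievant continues to bear the burden.
Stage 4 — burden on grievant; standard: the balance of probabilities (weight is at least 55).
    (g): 58 (employer's 30 disregarded) ≥ 55 [met]
    (h): 58 (employer's 41 disregarded) ≥ 55 [met]
  Stage 4 carried; the burden shifts to the employer.
Stage 5 — burden on employer; standard: the balance of probabilities (weight is at least 55).
    (i): 52 (grievant's 49 disregarded) < 55 [not met]
  Stage 5 not carried; the employer fails its burden.
The analysis ends at Stage 5; the grievant prevails.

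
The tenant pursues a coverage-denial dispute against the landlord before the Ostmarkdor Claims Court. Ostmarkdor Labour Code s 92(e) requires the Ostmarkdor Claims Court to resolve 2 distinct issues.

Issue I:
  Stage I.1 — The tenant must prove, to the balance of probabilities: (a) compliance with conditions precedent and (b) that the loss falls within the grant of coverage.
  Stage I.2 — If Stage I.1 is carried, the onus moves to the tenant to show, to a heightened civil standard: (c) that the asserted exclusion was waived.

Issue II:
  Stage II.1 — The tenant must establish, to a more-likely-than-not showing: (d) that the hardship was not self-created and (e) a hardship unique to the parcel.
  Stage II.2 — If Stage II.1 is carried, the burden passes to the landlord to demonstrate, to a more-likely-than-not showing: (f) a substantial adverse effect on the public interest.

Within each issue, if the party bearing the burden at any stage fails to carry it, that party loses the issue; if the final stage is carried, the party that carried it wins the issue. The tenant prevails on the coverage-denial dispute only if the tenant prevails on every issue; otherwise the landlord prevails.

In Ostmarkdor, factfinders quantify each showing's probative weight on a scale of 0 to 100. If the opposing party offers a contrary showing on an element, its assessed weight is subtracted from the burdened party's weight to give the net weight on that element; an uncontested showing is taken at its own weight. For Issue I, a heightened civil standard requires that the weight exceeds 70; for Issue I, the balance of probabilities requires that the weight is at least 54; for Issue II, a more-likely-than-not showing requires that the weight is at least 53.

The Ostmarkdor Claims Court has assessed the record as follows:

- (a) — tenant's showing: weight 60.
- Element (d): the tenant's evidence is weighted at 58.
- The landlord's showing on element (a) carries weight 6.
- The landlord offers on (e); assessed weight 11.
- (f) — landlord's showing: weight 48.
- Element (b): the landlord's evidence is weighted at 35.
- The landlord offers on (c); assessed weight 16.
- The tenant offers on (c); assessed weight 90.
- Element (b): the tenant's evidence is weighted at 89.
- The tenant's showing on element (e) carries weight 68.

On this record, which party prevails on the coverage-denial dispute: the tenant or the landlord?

tenant

— Issue I —
At Stage I.1 the tenant must meet the balance of probabilities (weight is at least 54): on (a) the weight is 60 less the opposing 6 gives net 54, which does reach 54, so (a) meets the standard; on (b) the weight is 89 less the opposing 35 gives net 54, which does reach 54, so (b) meets the standard.
  All elements met. The tenant retains the burden for Stage I.2.
At Stage I.2 the tenant must meet a heightened civil standard (weight exceeds 70): on (c) the weight is 90 less the opposing 16 gives net 74, which does exceed 70, so (c) meets the standard.
  All elements met at the final stage.
With every stage satisfied, the tenant prevails on this issue.
— Issue II —
At Stage II.1 the tenant must meet a more-likely-than-not showing (weight is at least 53): on (d) the weight is 58, which does reach 53, so (d) meets the standard; on (e) the weight is 68 less the opposing 11 gives net 57, ≥ 53, so (e) meets the standard.
  The tenant carries Stage II.1; the landlord now bears the burden.
At Stage II.2 the landlord must meet a more-likely-than-not showing (weight is at least 53): on (f) the weight is 48, which does not reach 53, so (f) does not meet the standard.
  The landlord does not carry Stage II.2.
So the tenant prevails on this issue.
Per-issue: Issue I → tenant; Issue II → tenant. The tenant must prevail on every issue; overall, the tenant prevails.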